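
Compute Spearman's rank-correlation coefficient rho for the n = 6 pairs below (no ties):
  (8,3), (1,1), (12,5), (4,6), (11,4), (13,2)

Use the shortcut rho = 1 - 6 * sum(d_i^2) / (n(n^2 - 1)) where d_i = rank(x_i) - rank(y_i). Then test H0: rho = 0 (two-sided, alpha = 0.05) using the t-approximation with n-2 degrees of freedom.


Step 1: Rank x and y separately (midranks; no ties here).
rank(x): 8->3, 1->1, 12->5, 4->2, 11->4, 13->6
rank(y): 3->3, 1->1, 5->5, 6->6, 4->4, 2->2
Step 2: d_i = R_x(i) - R_y(i); compute d_i^2.
  (3-3)^2=0, (1-1)^2=0, (5-5)^2=0, (2-6)^2=16, (4-4)^2=0, (6-2)^2=16
sum(d^2) = 32.
Step 3: rho = 1 - 6*32 / (6*(6^2 - 1)) = 1 - 192/210 = 0.085714.
Step 4: Under H0, t = rho * sqrt((n-2)/(1-rho^2)) = 0.1721 ~ t(4).
Step 5: Two-sided p-value from the t-distribution with 4 df = 0.871743.
Step 6: alpha = 0.05. fail to reject H0.

rho = 0.0857, p = 0.871743, fail to reject H0 at alpha = 0.05.


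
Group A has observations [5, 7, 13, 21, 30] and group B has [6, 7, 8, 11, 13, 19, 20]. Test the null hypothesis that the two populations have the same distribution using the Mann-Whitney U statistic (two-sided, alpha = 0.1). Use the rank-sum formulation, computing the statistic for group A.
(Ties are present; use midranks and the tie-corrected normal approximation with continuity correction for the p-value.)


Step 1: Combine and sort all 12 observations; assign midranks.
sorted (value, group): (5,X), (6,Y), (7,X), (7,Y), (8,Y), (11,Y), (13,X), (13,Y), (19,Y), (20,Y), (21,X), (30,X)
ranks: 5->1, 6->2, 7->3.5, 7->3.5, 8->5, 11->6, 13->7.5, 13->7.5, 19->9, 20->10, 21->11, 30->12
Step 2: Rank sum for X: R1 = 1 + 3.5 + 7.5 + 11 + 12 = 35.
Step 3: U_X = R1 - n1(n1+1)/2 = 35 - 5*6/2 = 35 - 15 = 20.
       U_Y = n1*n2 - U_X = 35 - 20 = 15.
Step 4: Ties are present, so use the tie-corrected normal approximation (with continuity correction) for the p-value.
Step 5: p-value = 0.744469; compare to alpha = 0.1. fail to reject H0.

U_X = 20, p = 0.744469, fail to reject H0 at alpha = 0.1.


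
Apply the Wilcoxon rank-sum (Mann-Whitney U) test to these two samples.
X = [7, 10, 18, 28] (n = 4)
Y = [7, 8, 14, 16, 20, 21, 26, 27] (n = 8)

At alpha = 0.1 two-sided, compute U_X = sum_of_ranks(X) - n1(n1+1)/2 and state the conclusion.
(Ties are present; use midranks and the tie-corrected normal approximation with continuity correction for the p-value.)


Step 1: Combine and sort all 12 observations; assign midranks.
sorted (value, group): (7,X), (7,Y), (8,Y), (10,X), (14,Y), (16,Y), (18,X), (20,Y), (21,Y), (26,Y), (27,Y), (28,X)
ranks: 7->1.5, 7->1.5, 8->3, 10->4, 14->5, 16->6, 18->7, 20->8, 21->9, 26->10, 27->11, 28->12
Step 2: Rank sum for X: R1 = 1.5 + 4 + 7 + 12 = 24.5.
Step 3: U_X = R1 - n1(n1+1)/2 = 24.5 - 4*5/2 = 24.5 - 10 = 14.5.
       U_Y = n1*n2 - U_X = 32 - 14.5 = 17.5.
Step 4: Ties are present, so use the tie-corrected normal approximation (with continuity correction) for the p-value.
Step 5: p-value = 0.864901; compare to alpha = 0.1. fail to reject H0.

U_X = 14.5, p = 0.864901, fail to reject H0 at alpha = 0.1.


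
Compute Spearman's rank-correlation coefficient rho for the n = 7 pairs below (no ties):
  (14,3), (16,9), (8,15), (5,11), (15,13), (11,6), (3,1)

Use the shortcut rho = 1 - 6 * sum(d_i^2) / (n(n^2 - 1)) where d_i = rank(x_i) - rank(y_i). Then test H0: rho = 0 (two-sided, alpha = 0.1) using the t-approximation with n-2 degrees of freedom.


Step 1: Rank x and y separately (midranks; no ties here).
rank(x): 14->5, 16->7, 8->3, 5->2, 15->6, 11->4, 3->1
rank(y): 3->2, 9->4, 15->7, 11->5, 13->6, 6->3, 1->1
Step 2: d_i = R_x(i) - R_y(i); compute d_i^2.
  (5-2)^2=9, (7-4)^2=9, (3-7)^2=16, (2-5)^2=9, (6-6)^2=0, (4-3)^2=1, (1-1)^2=0
sum(d^2) = 44.
Step 3: rho = 1 - 6*44 / (7*(7^2 - 1)) = 1 - 264/336 = 0.214286.
Step 4: Under H0, t = rho * sqrt((n-2)/(1-rho^2)) = 0.4906 ~ t(5).
Step 5: Two-sided p-value from the t-distribution with 5 df = 0.644512.
Step 6: alpha = 0.1. fail to reject H0.

rho = 0.2143, p = 0.644512, fail to reject H0 at alpha = 0.1.


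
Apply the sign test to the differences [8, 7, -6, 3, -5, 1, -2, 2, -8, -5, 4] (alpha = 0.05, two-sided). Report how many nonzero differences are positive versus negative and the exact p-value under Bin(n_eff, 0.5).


Step 1: Discard zero differences. Original n = 11; n_eff = number of nonzero differences = 11.
Nonzero differences (with sign): +8, +7, -6, +3, -5, +1, -2, +2, -8, -5, +4
Step 2: Count signs: positive = 6, negative = 5.
Step 3: Under H0: P(positive) = 0.5, so the number of positives S ~ Bin(11, 0.5).
Step 4: Two-sided exact p-value = sum of Bin(11,0.5) probabilities at or below the observed probability = 1.000000.
Step 5: alpha = 0.05. fail to reject H0.

n_eff = 11, pos = 6, neg = 5, p = 1.000000, fail to reject H0.


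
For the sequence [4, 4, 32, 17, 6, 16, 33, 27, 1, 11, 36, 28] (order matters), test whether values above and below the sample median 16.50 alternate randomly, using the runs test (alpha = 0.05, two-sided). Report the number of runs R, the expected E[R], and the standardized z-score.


Step 1: Compute median = 16.50; label A = above, B = below.
Labels in order: BBAABBAABBAA  (n_A = 6, n_B = 6)
Step 2: Count runs R = 6.
Step 3: Under H0 (random ordering), E[R] = 2*n_A*n_B/(n_A+n_B) + 1 = 2*6*6/12 + 1 = 7.0000.
        Var[R] = 2*n_A*n_B*(2*n_A*n_B - n_A - n_B) / ((n_A+n_B)^2 * (n_A+n_B-1)) = 4320/1584 = 2.7273.
        SD[R] = 1.6514.
Step 4: Continuity-corrected z = (R + 0.5 - E[R]) / SD[R] = (6 + 0.5 - 7.0000) / 1.6514 = -0.3028.
Step 5: Two-sided p-value via normal approximation = 2*(1 - Phi(|z|)) = 0.762069.
Step 6: alpha = 0.05. fail to reject H0.

R = 6, z = -0.3028, p = 0.762069, fail to reject H0.


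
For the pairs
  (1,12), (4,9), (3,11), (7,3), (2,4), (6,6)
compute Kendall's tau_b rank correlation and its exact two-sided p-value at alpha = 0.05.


Step 1: Enumerate the 15 unordered pairs (i,j) with i<j and classify each by sign(x_j-x_i) * sign(y_j-y_i).
  (1,2):dx=+3,dy=-3->D; (1,3):dx=+2,dy=-1->D; (1,4):dx=+6,dy=-9->D; (1,5):dx=+1,dy=-8->D
  (1,6):dx=+5,dy=-6->D; (2,3):dx=-1,dy=+2->D; (2,4):dx=+3,dy=-6->D; (2,5):dx=-2,dy=-5->C
  (2,6):dx=+2,dy=-3->D; (3,4):dx=+4,dy=-8->D; (3,5):dx=-1,dy=-7->C; (3,6):dx=+3,dy=-5->D
  (4,5):dx=-5,dy=+1->D; (4,6):dx=-1,dy=+3->D; (5,6):dx=+4,dy=+2->C
Step 2: C = 3, D = 12, total pairs = 15.
Step 3: tau = (C - D)/(n(n-1)/2) = (3 - 12)/15 = -0.600000.
Step 4: Exact two-sided p-value (enumerate n! = 720 permutations of y under H0): p = 0.136111.
Step 5: alpha = 0.05. fail to reject H0.

tau_b = -0.6000 (C=3, D=12), p = 0.136111, fail to reject H0.


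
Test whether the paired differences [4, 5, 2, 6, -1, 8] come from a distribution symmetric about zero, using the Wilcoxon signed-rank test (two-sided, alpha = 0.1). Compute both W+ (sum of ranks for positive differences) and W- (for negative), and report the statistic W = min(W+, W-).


Step 1: Drop any zero differences (none here) and take |d_i|.
|d| = [4, 5, 2, 6, 1, 8]
Step 2: Midrank |d_i| (ties get averaged ranks).
ranks: |4|->3, |5|->4, |2|->2, |6|->5, |1|->1, |8|->6
Step 3: Attach original signs; sum ranks with positive sign and with negative sign.
W+ = 3 + 4 + 2 + 5 + 6 = 20
W- = 1 = 1
(Check: W+ + W- = 21 should equal n(n+1)/2 = 21.)
Step 4: Test statistic W = min(W+, W-) = 1.
Step 5: No ties, so the exact null distribution over the 2^6 = 64 sign assignments gives the two-sided p-value = 0.062500.
Step 6: alpha = 0.1. reject H0.

W+ = 20, W- = 1, W = min = 1, p = 0.062500, reject H0.


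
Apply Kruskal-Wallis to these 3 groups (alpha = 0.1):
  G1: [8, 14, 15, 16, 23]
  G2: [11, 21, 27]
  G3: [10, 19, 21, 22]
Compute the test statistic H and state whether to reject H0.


Step 1: Combine all N = 12 observations and assign midranks.
sorted (value, group, rank): (8,G1,1), (10,G3,2), (11,G2,3), (14,G1,4), (15,G1,5), (16,G1,6), (19,G3,7), (21,G2,8.5), (21,G3,8.5), (22,G3,10), (23,G1,11), (27,G2,12)
Step 2: Sum ranks within each group.
R_1 = 27 (n_1 = 5)
R_2 = 23.5 (n_2 = 3)
R_3 = 27.5 (n_3 = 4)
Step 3: H = 12/(N(N+1)) * sum(R_i^2/n_i) - 3(N+1)
     = 12/(12*13) * (27^2/5 + 23.5^2/3 + 27.5^2/4) - 3*13
     = 0.076923 * 518.946 - 39
     = 0.918910.
Step 4: Ties present; correction factor C = 1 - 6/(12^3 - 12) = 0.996503. Corrected H = 0.918910 / 0.996503 = 0.922135.
Step 5: Under H0, H ~ chi^2(2); p-value = 0.630610.
Step 6: alpha = 0.1. fail to reject H0.

H = 0.9221, df = 2, p = 0.630610, fail to reject H0.


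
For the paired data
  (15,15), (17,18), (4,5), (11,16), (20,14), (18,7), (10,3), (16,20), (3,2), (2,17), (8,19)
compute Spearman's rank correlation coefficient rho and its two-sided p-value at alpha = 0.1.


Step 1: Rank x and y separately (midranks; no ties here).
rank(x): 15->7, 17->9, 4->3, 11->6, 20->11, 18->10, 10->5, 16->8, 3->2, 2->1, 8->4
rank(y): 15->6, 18->9, 5->3, 16->7, 14->5, 7->4, 3->2, 20->11, 2->1, 17->8, 19->10
Step 2: d_i = R_x(i) - R_y(i); compute d_i^2.
  (7-6)^2=1, (9-9)^2=0, (3-3)^2=0, (6-7)^2=1, (11-5)^2=36, (10-4)^2=36, (5-2)^2=9, (8-11)^2=9, (2-1)^2=1, (1-8)^2=49, (4-10)^2=36
sum(d^2) = 178.
Step 3: rho = 1 - 6*178 / (11*(11^2 - 1)) = 1 - 1068/1320 = 0.190909.
Step 4: Under H0, t = rho * sqrt((n-2)/(1-rho^2)) = 0.5835 ~ t(9).
Step 5: Two-sided p-value from the t-distribution with 9 df = 0.573913.
Step 6: alpha = 0.1. fail to reject H0.

rho = 0.1909, p = 0.573913, fail to reject H0 at alpha = 0.1.


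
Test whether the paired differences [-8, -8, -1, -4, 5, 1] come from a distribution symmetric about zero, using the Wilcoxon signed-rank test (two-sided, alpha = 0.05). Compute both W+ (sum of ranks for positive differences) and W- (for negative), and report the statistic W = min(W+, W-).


Step 1: Drop any zero differences (none here) and take |d_i|.
|d| = [8, 8, 1, 4, 5, 1]
Step 2: Midrank |d_i| (ties get averaged ranks).
ranks: |8|->5.5, |8|->5.5, |1|->1.5, |4|->3, |5|->4, |1|->1.5
Step 3: Attach original signs; sum ranks with positive sign and with negative sign.
W+ = 4 + 1.5 = 5.5
W- = 5.5 + 5.5 + 1.5 + 3 = 15.5
(Check: W+ + W- = 21 should equal n(n+1)/2 = 21.)
Step 4: Test statistic W = min(W+, W-) = 5.5.
Step 5: Ties in |d|, so use the tie-corrected normal approximation.
        E[W] = n(n+1)/4 = 6*7/4 = 10.5.
        Tie groups: |d|=1 (t=2), |d|=8 (t=2); sum(t^3 - t) = 12.
        Var[W] = n(n+1)(2n+1)/24 - sum(t^3-t)/48 = 546/24 - 12/48 = 22.5.
        z = (W - E[W]) / sqrt(Var[W]) = (5.5 - 10.5) / 4.7434 = -1.0541.
        Two-sided p = 2*Phi(z) = 0.291841.
Step 6: alpha = 0.05. fail to reject H0.

W+ = 5.5, W- = 15.5, W = min = 5.5, p = 0.291841, fail to reject H0.


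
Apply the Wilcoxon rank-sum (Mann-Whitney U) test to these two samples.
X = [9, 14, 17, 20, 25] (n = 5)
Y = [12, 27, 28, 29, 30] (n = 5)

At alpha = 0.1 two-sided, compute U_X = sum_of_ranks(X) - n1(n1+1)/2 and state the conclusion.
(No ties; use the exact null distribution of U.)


Step 1: Combine and sort all 10 observations; assign midranks.
sorted (value, group): (9,X), (12,Y), (14,X), (17,X), (20,X), (25,X), (27,Y), (28,Y), (29,Y), (30,Y)
ranks: 9->1, 12->2, 14->3, 17->4, 20->5, 25->6, 27->7, 28->8, 29->9, 30->10
Step 2: Rank sum for X: R1 = 1 + 3 + 4 + 5 + 6 = 19.
Step 3: U_X = R1 - n1(n1+1)/2 = 19 - 5*6/2 = 19 - 15 = 4.
       U_Y = n1*n2 - U_X = 25 - 4 = 21.
Step 4: No ties, so the exact null distribution of U (based on enumerating the C(10,5) = 252 equally likely rank assignments) gives the two-sided p-value.
Step 5: p-value = 0.095238; compare to alpha = 0.1. reject H0.

U_X = 4, p = 0.095238, reject H0 at alpha = 0.1.


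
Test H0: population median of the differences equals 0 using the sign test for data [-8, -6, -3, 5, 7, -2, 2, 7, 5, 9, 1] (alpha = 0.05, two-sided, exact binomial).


Step 1: Discard zero differences. Original n = 11; n_eff = number of nonzero differences = 11.
Nonzero differences (with sign): -8, -6, -3, +5, +7, -2, +2, +7, +5, +9, +1
Step 2: Count signs: positive = 7, negative = 4.
Step 3: Under H0: P(positive) = 0.5, so the number of positives S ~ Bin(11, 0.5).
Step 4: Two-sided exact p-value = sum of Bin(11,0.5) probabilities at or below the observed probability = 0.548828.
Step 5: alpha = 0.05. fail to reject H0.

n_eff = 11, pos = 7, neg = 4, p = 0.548828, fail to reject H0.


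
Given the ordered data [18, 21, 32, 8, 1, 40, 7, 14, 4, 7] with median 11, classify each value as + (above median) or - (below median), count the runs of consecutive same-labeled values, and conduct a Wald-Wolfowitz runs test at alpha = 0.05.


Step 1: Compute median = 11; label A = above, B = below.
Labels in order: AAABBABABB  (n_A = 5, n_B = 5)
Step 2: Count runs R = 6.
Step 3: Under H0 (random ordering), E[R] = 2*n_A*n_B/(n_A+n_B) + 1 = 2*5*5/10 + 1 = 6.0000.
        Var[R] = 2*n_A*n_B*(2*n_A*n_B - n_A - n_B) / ((n_A+n_B)^2 * (n_A+n_B-1)) = 2000/900 = 2.2222.
        SD[R] = 1.4907.
Step 4: R = E[R], so z = 0 with no continuity correction.
Step 5: Two-sided p-value via normal approximation = 2*(1 - Phi(|z|)) = 1.000000.
Step 6: alpha = 0.05. fail to reject H0.

R = 6, z = 0.0000, p = 1.000000, fail to reject H0.


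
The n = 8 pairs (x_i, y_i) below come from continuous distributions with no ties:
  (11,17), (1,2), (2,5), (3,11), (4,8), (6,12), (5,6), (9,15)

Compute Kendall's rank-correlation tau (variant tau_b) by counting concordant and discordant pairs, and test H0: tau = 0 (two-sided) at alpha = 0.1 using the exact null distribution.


Step 1: Enumerate the 28 unordered pairs (i,j) with i<j and classify each by sign(x_j-x_i) * sign(y_j-y_i).
  (1,2):dx=-10,dy=-15->C; (1,3):dx=-9,dy=-12->C; (1,4):dx=-8,dy=-6->C; (1,5):dx=-7,dy=-9->C
  (1,6):dx=-5,dy=-5->C; (1,7):dx=-6,dy=-11->C; (1,8):dx=-2,dy=-2->C; (2,3):dx=+1,dy=+3->C
  (2,4):dx=+2,dy=+9->C; (2,5):dx=+3,dy=+6->C; (2,6):dx=+5,dy=+10->C; (2,7):dx=+4,dy=+4->C
  (2,8):dx=+8,dy=+13->C; (3,4):dx=+1,dy=+6->C; (3,5):dx=+2,dy=+3->C; (3,6):dx=+4,dy=+7->C
  (3,7):dx=+3,dy=+1->C; (3,8):dx=+7,dy=+10->C; (4,5):dx=+1,dy=-3->D; (4,6):dx=+3,dy=+1->C
  (4,7):dx=+2,dy=-5->D; (4,8):dx=+6,dy=+4->C; (5,6):dx=+2,dy=+4->C; (5,7):dx=+1,dy=-2->D
  (5,8):dx=+5,dy=+7->C; (6,7):dx=-1,dy=-6->C; (6,8):dx=+3,dy=+3->C; (7,8):dx=+4,dy=+9->C
Step 2: C = 25, D = 3, total pairs = 28.
Step 3: tau = (C - D)/(n(n-1)/2) = (25 - 3)/28 = 0.785714.
Step 4: Exact two-sided p-value (enumerate n! = 40320 permutations of y under H0): p = 0.005506.
Step 5: alpha = 0.1. reject H0.

tau_b = 0.7857 (C=25, D=3), p = 0.005506, reject H0.


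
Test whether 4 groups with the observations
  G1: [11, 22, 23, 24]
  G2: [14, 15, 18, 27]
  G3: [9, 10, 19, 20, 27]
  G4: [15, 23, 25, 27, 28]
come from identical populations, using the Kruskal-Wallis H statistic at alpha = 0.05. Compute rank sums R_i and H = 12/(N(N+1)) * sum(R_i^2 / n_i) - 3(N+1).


Step 1: Combine all N = 18 observations and assign midranks.
sorted (value, group, rank): (9,G3,1), (10,G3,2), (11,G1,3), (14,G2,4), (15,G2,5.5), (15,G4,5.5), (18,G2,7), (19,G3,8), (20,G3,9), (22,G1,10), (23,G1,11.5), (23,G4,11.5), (24,G1,13), (25,G4,14), (27,G2,16), (27,G3,16), (27,G4,16), (28,G4,18)
Step 2: Sum ranks within each group.
R_1 = 37.5 (n_1 = 4)
R_2 = 32.5 (n_2 = 4)
R_3 = 36 (n_3 = 5)
R_4 = 65 (n_4 = 5)
Step 3: H = 12/(N(N+1)) * sum(R_i^2/n_i) - 3(N+1)
     = 12/(18*19) * (37.5^2/4 + 32.5^2/4 + 36^2/5 + 65^2/5) - 3*19
     = 0.035088 * 1719.83 - 57
     = 3.344737.
Step 4: Ties present; correction factor C = 1 - 36/(18^3 - 18) = 0.993808. Corrected H = 3.344737 / 0.993808 = 3.365576.
Step 5: Under H0, H ~ chi^2(3); p-value = 0.338619.
Step 6: alpha = 0.05. fail to reject H0.

H = 3.3656, df = 3, p = 0.338619, fail to reject H0.


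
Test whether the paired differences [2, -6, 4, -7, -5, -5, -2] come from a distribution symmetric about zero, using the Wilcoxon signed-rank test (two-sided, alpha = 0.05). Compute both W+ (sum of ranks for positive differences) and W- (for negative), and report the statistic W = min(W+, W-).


Step 1: Drop any zero differences (none here) and take |d_i|.
|d| = [2, 6, 4, 7, 5, 5, 2]
Step 2: Midrank |d_i| (ties get averaged ranks).
ranks: |2|->1.5, |6|->6, |4|->3, |7|->7, |5|->4.5, |5|->4.5, |2|->1.5
Step 3: Attach original signs; sum ranks with positive sign and with negative sign.
W+ = 1.5 + 3 = 4.5
W- = 6 + 7 + 4.5 + 4.5 + 1.5 = 23.5
(Check: W+ + W- = 28 should equal n(n+1)/2 = 28.)
Step 4: Test statistic W = min(W+, W-) = 4.5.
Step 5: Ties in |d|, so use the tie-corrected normal approximation.
        E[W] = n(n+1)/4 = 7*8/4 = 14.
        Tie groups: |d|=2 (t=2), |d|=5 (t=2); sum(t^3 - t) = 12.
        Var[W] = n(n+1)(2n+1)/24 - sum(t^3-t)/48 = 840/24 - 12/48 = 34.75.
        z = (W - E[W]) / sqrt(Var[W]) = (4.5 - 14) / 5.8949 = -1.6116.
        Two-sided p = 2*Phi(z) = 0.107058.
Step 6: alpha = 0.05. fail to reject H0.

W+ = 4.5, W- = 23.5, W = min = 4.5, p = 0.107058, fail to reject H0.


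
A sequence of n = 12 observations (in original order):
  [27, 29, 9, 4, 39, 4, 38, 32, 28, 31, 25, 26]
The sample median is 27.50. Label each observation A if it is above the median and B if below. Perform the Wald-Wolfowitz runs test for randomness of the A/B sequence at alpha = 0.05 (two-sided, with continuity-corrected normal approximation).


Step 1: Compute median = 27.50; label A = above, B = below.
Labels in order: BABBABAAAABB  (n_A = 6, n_B = 6)
Step 2: Count runs R = 7.
Step 3: Under H0 (random ordering), E[R] = 2*n_A*n_B/(n_A+n_B) + 1 = 2*6*6/12 + 1 = 7.0000.
        Var[R] = 2*n_A*n_B*(2*n_A*n_B - n_A - n_B) / ((n_A+n_B)^2 * (n_A+n_B-1)) = 4320/1584 = 2.7273.
        SD[R] = 1.6514.
Step 4: R = E[R], so z = 0 with no continuity correction.
Step 5: Two-sided p-value via normal approximation = 2*(1 - Phi(|z|)) = 1.000000.
Step 6: alpha = 0.05. fail to reject H0.

R = 7, z = 0.0000, p = 1.000000, fail to reject H0.


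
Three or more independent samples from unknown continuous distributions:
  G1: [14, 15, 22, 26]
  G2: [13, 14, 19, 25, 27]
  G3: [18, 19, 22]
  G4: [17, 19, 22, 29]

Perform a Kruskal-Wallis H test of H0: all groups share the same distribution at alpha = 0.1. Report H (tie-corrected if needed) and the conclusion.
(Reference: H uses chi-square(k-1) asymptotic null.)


Step 1: Combine all N = 16 observations and assign midranks.
sorted (value, group, rank): (13,G2,1), (14,G1,2.5), (14,G2,2.5), (15,G1,4), (17,G4,5), (18,G3,6), (19,G2,8), (19,G3,8), (19,G4,8), (22,G1,11), (22,G3,11), (22,G4,11), (25,G2,13), (26,G1,14), (27,G2,15), (29,G4,16)
Step 2: Sum ranks within each group.
R_1 = 31.5 (n_1 = 4)
R_2 = 39.5 (n_2 = 5)
R_3 = 25 (n_3 = 3)
R_4 = 40 (n_4 = 4)
Step 3: H = 12/(N(N+1)) * sum(R_i^2/n_i) - 3(N+1)
     = 12/(16*17) * (31.5^2/4 + 39.5^2/5 + 25^2/3 + 40^2/4) - 3*17
     = 0.044118 * 1168.45 - 51
     = 0.549081.
Step 4: Ties present; correction factor C = 1 - 54/(16^3 - 16) = 0.986765. Corrected H = 0.549081 / 0.986765 = 0.556446.
Step 5: Under H0, H ~ chi^2(3); p-value = 0.906327.
Step 6: alpha = 0.1. fail to reject H0.

H = 0.5564, df = 3, p = 0.906327, fail to reject H0.


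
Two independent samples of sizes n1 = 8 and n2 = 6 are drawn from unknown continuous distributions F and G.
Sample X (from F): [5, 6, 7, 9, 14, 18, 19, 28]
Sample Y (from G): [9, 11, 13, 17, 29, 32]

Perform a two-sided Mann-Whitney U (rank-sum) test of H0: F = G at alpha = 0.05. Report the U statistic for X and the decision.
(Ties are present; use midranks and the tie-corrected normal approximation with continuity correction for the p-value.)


Step 1: Combine and sort all 14 observations; assign midranks.
sorted (value, group): (5,X), (6,X), (7,X), (9,X), (9,Y), (11,Y), (13,Y), (14,X), (17,Y), (18,X), (19,X), (28,X), (29,Y), (32,Y)
ranks: 5->1, 6->2, 7->3, 9->4.5, 9->4.5, 11->6, 13->7, 14->8, 17->9, 18->10, 19->11, 28->12, 29->13, 32->14
Step 2: Rank sum for X: R1 = 1 + 2 + 3 + 4.5 + 8 + 10 + 11 + 12 = 51.5.
Step 3: U_X = R1 - n1(n1+1)/2 = 51.5 - 8*9/2 = 51.5 - 36 = 15.5.
       U_Y = n1*n2 - U_X = 48 - 15.5 = 32.5.
Step 4: Ties are present, so use the tie-corrected normal approximation (with continuity correction) for the p-value.
Step 5: p-value = 0.301168; compare to alpha = 0.05. fail to reject H0.

U_X = 15.5, p = 0.301168, fail to reject H0 at alpha = 0.05.


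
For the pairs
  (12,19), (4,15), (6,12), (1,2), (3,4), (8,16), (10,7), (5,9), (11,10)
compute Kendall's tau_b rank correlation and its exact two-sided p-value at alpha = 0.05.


Step 1: Enumerate the 36 unordered pairs (i,j) with i<j and classify each by sign(x_j-x_i) * sign(y_j-y_i).
  (1,2):dx=-8,dy=-4->C; (1,3):dx=-6,dy=-7->C; (1,4):dx=-11,dy=-17->C; (1,5):dx=-9,dy=-15->C
  (1,6):dx=-4,dy=-3->C; (1,7):dx=-2,dy=-12->C; (1,8):dx=-7,dy=-10->C; (1,9):dx=-1,dy=-9->C
  (2,3):dx=+2,dy=-3->D; (2,4):dx=-3,dy=-13->C; (2,5):dx=-1,dy=-11->C; (2,6):dx=+4,dy=+1->C
  (2,7):dx=+6,dy=-8->D; (2,8):dx=+1,dy=-6->D; (2,9):dx=+7,dy=-5->D; (3,4):dx=-5,dy=-10->C
  (3,5):dx=-3,dy=-8->C; (3,6):dx=+2,dy=+4->C; (3,7):dx=+4,dy=-5->D; (3,8):dx=-1,dy=-3->C
  (3,9):dx=+5,dy=-2->D; (4,5):dx=+2,dy=+2->C; (4,6):dx=+7,dy=+14->C; (4,7):dx=+9,dy=+5->C
  (4,8):dx=+4,dy=+7->C; (4,9):dx=+10,dy=+8->C; (5,6):dx=+5,dy=+12->C; (5,7):dx=+7,dy=+3->C
  (5,8):dx=+2,dy=+5->C; (5,9):dx=+8,dy=+6->C; (6,7):dx=+2,dy=-9->D; (6,8):dx=-3,dy=-7->C
  (6,9):dx=+3,dy=-6->D; (7,8):dx=-5,dy=+2->D; (7,9):dx=+1,dy=+3->C; (8,9):dx=+6,dy=+1->C
Step 2: C = 27, D = 9, total pairs = 36.
Step 3: tau = (C - D)/(n(n-1)/2) = (27 - 9)/36 = 0.500000.
Step 4: Exact two-sided p-value (enumerate n! = 362880 permutations of y under H0): p = 0.075176.
Step 5: alpha = 0.05. fail to reject H0.

tau_b = 0.5000 (C=27, D=9), p = 0.075176, fail to reject H0.


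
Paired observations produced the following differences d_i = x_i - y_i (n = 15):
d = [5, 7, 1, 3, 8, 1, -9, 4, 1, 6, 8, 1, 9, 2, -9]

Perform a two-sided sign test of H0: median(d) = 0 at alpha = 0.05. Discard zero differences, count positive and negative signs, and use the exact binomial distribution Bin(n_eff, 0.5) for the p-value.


Step 1: Discard zero differences. Original n = 15; n_eff = number of nonzero differences = 15.
Nonzero differences (with sign): +5, +7, +1, +3, +8, +1, -9, +4, +1, +6, +8, +1, +9, +2, -9
Step 2: Count signs: positive = 13, negative = 2.
Step 3: Under H0: P(positive) = 0.5, so the number of positives S ~ Bin(15, 0.5).
Step 4: Two-sided exact p-value = sum of Bin(15,0.5) probabilities at or below the observed probability = 0.007385.
Step 5: alpha = 0.05. reject H0.

n_eff = 15, pos = 13, neg = 2, p = 0.007385, reject H0.


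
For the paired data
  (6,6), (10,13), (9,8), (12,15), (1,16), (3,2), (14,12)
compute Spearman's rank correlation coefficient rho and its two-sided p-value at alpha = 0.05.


Step 1: Rank x and y separately (midranks; no ties here).
rank(x): 6->3, 10->5, 9->4, 12->6, 1->1, 3->2, 14->7
rank(y): 6->2, 13->5, 8->3, 15->6, 16->7, 2->1, 12->4
Step 2: d_i = R_x(i) - R_y(i); compute d_i^2.
  (3-2)^2=1, (5-5)^2=0, (4-3)^2=1, (6-6)^2=0, (1-7)^2=36, (2-1)^2=1, (7-4)^2=9
sum(d^2) = 48.
Step 3: rho = 1 - 6*48 / (7*(7^2 - 1)) = 1 - 288/336 = 0.142857.
Step 4: Under H0, t = rho * sqrt((n-2)/(1-rho^2)) = 0.3227 ~ t(5).
Step 5: Two-sided p-value from the t-distribution with 5 df = 0.759945.
Step 6: alpha = 0.05. fail to reject H0.

rho = 0.1429, p = 0.759945, fail to reject H0 at alpha = 0.05.


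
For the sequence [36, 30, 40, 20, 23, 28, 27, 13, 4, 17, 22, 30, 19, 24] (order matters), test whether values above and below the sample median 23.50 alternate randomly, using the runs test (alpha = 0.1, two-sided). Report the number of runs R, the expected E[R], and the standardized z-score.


Step 1: Compute median = 23.50; label A = above, B = below.
Labels in order: AAABBAABBBBABA  (n_A = 7, n_B = 7)
Step 2: Count runs R = 7.
Step 3: Under H0 (random ordering), E[R] = 2*n_A*n_B/(n_A+n_B) + 1 = 2*7*7/14 + 1 = 8.0000.
        Var[R] = 2*n_A*n_B*(2*n_A*n_B - n_A - n_B) / ((n_A+n_B)^2 * (n_A+n_B-1)) = 8232/2548 = 3.2308.
        SD[R] = 1.7974.
Step 4: Continuity-corrected z = (R + 0.5 - E[R]) / SD[R] = (7 + 0.5 - 8.0000) / 1.7974 = -0.2782.
Step 5: Two-sided p-value via normal approximation = 2*(1 - Phi(|z|)) = 0.780879.
Step 6: alpha = 0.1. fail to reject H0.

R = 7, z = -0.2782, p = 0.780879, fail to reject H0.


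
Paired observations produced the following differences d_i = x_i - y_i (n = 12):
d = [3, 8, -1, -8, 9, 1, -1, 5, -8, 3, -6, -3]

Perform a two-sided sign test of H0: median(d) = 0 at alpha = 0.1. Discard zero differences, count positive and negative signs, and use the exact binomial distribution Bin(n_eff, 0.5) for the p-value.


Step 1: Discard zero differences. Original n = 12; n_eff = number of nonzero differences = 12.
Nonzero differences (with sign): +3, +8, -1, -8, +9, +1, -1, +5, -8, +3, -6, -3
Step 2: Count signs: positive = 6, negative = 6.
Step 3: Under H0: P(positive) = 0.5, so the number of positives S ~ Bin(12, 0.5).
Step 4: Two-sided exact p-value = sum of Bin(12,0.5) probabilities at or below the observed probability = 1.000000.
Step 5: alpha = 0.1. fail to reject H0.

n_eff = 12, pos = 6, neg = 6, p = 1.000000, fail to reject H0.


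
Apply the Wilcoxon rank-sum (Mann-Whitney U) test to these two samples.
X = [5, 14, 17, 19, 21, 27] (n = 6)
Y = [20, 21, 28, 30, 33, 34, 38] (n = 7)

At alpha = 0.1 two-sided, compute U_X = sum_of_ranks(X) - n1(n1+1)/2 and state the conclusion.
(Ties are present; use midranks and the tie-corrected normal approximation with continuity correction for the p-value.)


Step 1: Combine and sort all 13 observations; assign midranks.
sorted (value, group): (5,X), (14,X), (17,X), (19,X), (20,Y), (21,X), (21,Y), (27,X), (28,Y), (30,Y), (33,Y), (34,Y), (38,Y)
ranks: 5->1, 14->2, 17->3, 19->4, 20->5, 21->6.5, 21->6.5, 27->8, 28->9, 30->10, 33->11, 34->12, 38->13
Step 2: Rank sum for X: R1 = 1 + 2 + 3 + 4 + 6.5 + 8 = 24.5.
Step 3: U_X = R1 - n1(n1+1)/2 = 24.5 - 6*7/2 = 24.5 - 21 = 3.5.
       U_Y = n1*n2 - U_X = 42 - 3.5 = 38.5.
Step 4: Ties are present, so use the tie-corrected normal approximation (with continuity correction) for the p-value.
Step 5: p-value = 0.015019; compare to alpha = 0.1. reject H0.

U_X = 3.5, p = 0.015019, reject H0 at alpha = 0.1.


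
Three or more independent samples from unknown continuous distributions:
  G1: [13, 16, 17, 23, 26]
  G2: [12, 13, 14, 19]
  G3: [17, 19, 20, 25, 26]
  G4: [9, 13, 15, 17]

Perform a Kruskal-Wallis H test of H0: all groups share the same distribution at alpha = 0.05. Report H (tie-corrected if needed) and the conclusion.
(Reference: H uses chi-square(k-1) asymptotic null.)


Step 1: Combine all N = 18 observations and assign midranks.
sorted (value, group, rank): (9,G4,1), (12,G2,2), (13,G1,4), (13,G2,4), (13,G4,4), (14,G2,6), (15,G4,7), (16,G1,8), (17,G1,10), (17,G3,10), (17,G4,10), (19,G2,12.5), (19,G3,12.5), (20,G3,14), (23,G1,15), (25,G3,16), (26,G1,17.5), (26,G3,17.5)
Step 2: Sum ranks within each group.
R_1 = 54.5 (n_1 = 5)
R_2 = 24.5 (n_2 = 4)
R_3 = 70 (n_3 = 5)
R_4 = 22 (n_4 = 4)
Step 3: H = 12/(N(N+1)) * sum(R_i^2/n_i) - 3(N+1)
     = 12/(18*19) * (54.5^2/5 + 24.5^2/4 + 70^2/5 + 22^2/4) - 3*19
     = 0.035088 * 1845.11 - 57
     = 7.740789.
Step 4: Ties present; correction factor C = 1 - 60/(18^3 - 18) = 0.989680. Corrected H = 7.740789 / 0.989680 = 7.821507.
Step 5: Under H0, H ~ chi^2(3); p-value = 0.049848.
Step 6: alpha = 0.05. reject H0.

H = 7.8215, df = 3, p = 0.049848, reject H0.


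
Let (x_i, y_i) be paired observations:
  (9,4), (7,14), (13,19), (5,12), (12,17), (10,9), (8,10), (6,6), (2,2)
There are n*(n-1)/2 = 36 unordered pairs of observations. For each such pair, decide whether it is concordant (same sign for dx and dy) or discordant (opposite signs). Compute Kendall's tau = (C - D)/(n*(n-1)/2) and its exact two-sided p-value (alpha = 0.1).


Step 1: Enumerate the 36 unordered pairs (i,j) with i<j and classify each by sign(x_j-x_i) * sign(y_j-y_i).
  (1,2):dx=-2,dy=+10->D; (1,3):dx=+4,dy=+15->C; (1,4):dx=-4,dy=+8->D; (1,5):dx=+3,dy=+13->C
  (1,6):dx=+1,dy=+5->C; (1,7):dx=-1,dy=+6->D; (1,8):dx=-3,dy=+2->D; (1,9):dx=-7,dy=-2->C
  (2,3):dx=+6,dy=+5->C; (2,4):dx=-2,dy=-2->C; (2,5):dx=+5,dy=+3->C; (2,6):dx=+3,dy=-5->D
  (2,7):dx=+1,dy=-4->D; (2,8):dx=-1,dy=-8->C; (2,9):dx=-5,dy=-12->C; (3,4):dx=-8,dy=-7->C
  (3,5):dx=-1,dy=-2->C; (3,6):dx=-3,dy=-10->C; (3,7):dx=-5,dy=-9->C; (3,8):dx=-7,dy=-13->C
  (3,9):dx=-11,dy=-17->C; (4,5):dx=+7,dy=+5->C; (4,6):dx=+5,dy=-3->D; (4,7):dx=+3,dy=-2->D
  (4,8):dx=+1,dy=-6->D; (4,9):dx=-3,dy=-10->C; (5,6):dx=-2,dy=-8->C; (5,7):dx=-4,dy=-7->C
  (5,8):dx=-6,dy=-11->C; (5,9):dx=-10,dy=-15->C; (6,7):dx=-2,dy=+1->D; (6,8):dx=-4,dy=-3->C
  (6,9):dx=-8,dy=-7->C; (7,8):dx=-2,dy=-4->C; (7,9):dx=-6,dy=-8->C; (8,9):dx=-4,dy=-4->C
Step 2: C = 26, D = 10, total pairs = 36.
Step 3: tau = (C - D)/(n(n-1)/2) = (26 - 10)/36 = 0.444444.
Step 4: Exact two-sided p-value (enumerate n! = 362880 permutations of y under H0): p = 0.119439.
Step 5: alpha = 0.1. fail to reject H0.

tau_b = 0.4444 (C=26, D=10), p = 0.119439, fail to reject H0.


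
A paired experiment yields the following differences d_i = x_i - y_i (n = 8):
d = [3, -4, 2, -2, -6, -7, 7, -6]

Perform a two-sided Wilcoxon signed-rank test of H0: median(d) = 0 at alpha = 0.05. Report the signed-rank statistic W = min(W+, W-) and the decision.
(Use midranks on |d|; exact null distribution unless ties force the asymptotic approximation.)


Step 1: Drop any zero differences (none here) and take |d_i|.
|d| = [3, 4, 2, 2, 6, 7, 7, 6]
Step 2: Midrank |d_i| (ties get averaged ranks).
ranks: |3|->3, |4|->4, |2|->1.5, |2|->1.5, |6|->5.5, |7|->7.5, |7|->7.5, |6|->5.5
Step 3: Attach original signs; sum ranks with positive sign and with negative sign.
W+ = 3 + 1.5 + 7.5 = 12
W- = 4 + 1.5 + 5.5 + 7.5 + 5.5 = 24
(Check: W+ + W- = 36 should equal n(n+1)/2 = 36.)
Step 4: Test statistic W = min(W+, W-) = 12.
Step 5: Ties in |d|, so use the tie-corrected normal approximation.
        E[W] = n(n+1)/4 = 8*9/4 = 18.
        Tie groups: |d|=2 (t=2), |d|=6 (t=2), |d|=7 (t=2); sum(t^3 - t) = 18.
        Var[W] = n(n+1)(2n+1)/24 - sum(t^3-t)/48 = 1224/24 - 18/48 = 50.625.
        z = (W - E[W]) / sqrt(Var[W]) = (12 - 18) / 7.1151 = -0.8433.
        Two-sided p = 2*Phi(z) = 0.399075.
Step 6: alpha = 0.05. fail to reject H0.

W+ = 12, W- = 24, W = min = 12, p = 0.399075, fail to reject H0.


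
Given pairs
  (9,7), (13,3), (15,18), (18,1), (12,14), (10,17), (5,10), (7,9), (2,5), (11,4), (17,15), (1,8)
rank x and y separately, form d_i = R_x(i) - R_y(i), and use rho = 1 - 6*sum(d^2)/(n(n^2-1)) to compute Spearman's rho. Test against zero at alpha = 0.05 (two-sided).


Step 1: Rank x and y separately (midranks; no ties here).
rank(x): 9->5, 13->9, 15->10, 18->12, 12->8, 10->6, 5->3, 7->4, 2->2, 11->7, 17->11, 1->1
rank(y): 7->5, 3->2, 18->12, 1->1, 14->9, 17->11, 10->8, 9->7, 5->4, 4->3, 15->10, 8->6
Step 2: d_i = R_x(i) - R_y(i); compute d_i^2.
  (5-5)^2=0, (9-2)^2=49, (10-12)^2=4, (12-1)^2=121, (8-9)^2=1, (6-11)^2=25, (3-8)^2=25, (4-7)^2=9, (2-4)^2=4, (7-3)^2=16, (11-10)^2=1, (1-6)^2=25
sum(d^2) = 280.
Step 3: rho = 1 - 6*280 / (12*(12^2 - 1)) = 1 - 1680/1716 = 0.020979.
Step 4: Under H0, t = rho * sqrt((n-2)/(1-rho^2)) = 0.0664 ~ t(10).
Step 5: Two-sided p-value from the t-distribution with 10 df = 0.948402.
Step 6: alpha = 0.05. fail to reject H0.

rho = 0.0210, p = 0.948402, fail to reject H0 at alpha = 0.05.


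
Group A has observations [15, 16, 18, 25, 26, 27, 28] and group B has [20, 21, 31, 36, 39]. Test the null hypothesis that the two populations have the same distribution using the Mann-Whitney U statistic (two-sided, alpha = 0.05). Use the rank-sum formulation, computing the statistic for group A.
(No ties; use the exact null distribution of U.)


Step 1: Combine and sort all 12 observations; assign midranks.
sorted (value, group): (15,X), (16,X), (18,X), (20,Y), (21,Y), (25,X), (26,X), (27,X), (28,X), (31,Y), (36,Y), (39,Y)
ranks: 15->1, 16->2, 18->3, 20->4, 21->5, 25->6, 26->7, 27->8, 28->9, 31->10, 36->11, 39->12
Step 2: Rank sum for X: R1 = 1 + 2 + 3 + 6 + 7 + 8 + 9 = 36.
Step 3: U_X = R1 - n1(n1+1)/2 = 36 - 7*8/2 = 36 - 28 = 8.
       U_Y = n1*n2 - U_X = 35 - 8 = 27.
Step 4: No ties, so the exact null distribution of U (based on enumerating the C(12,7) = 792 equally likely rank assignments) gives the two-sided p-value.
Step 5: p-value = 0.148990; compare to alpha = 0.05. fail to reject H0.

U_X = 8, p = 0.148990, fail to reject H0 at alpha = 0.05.


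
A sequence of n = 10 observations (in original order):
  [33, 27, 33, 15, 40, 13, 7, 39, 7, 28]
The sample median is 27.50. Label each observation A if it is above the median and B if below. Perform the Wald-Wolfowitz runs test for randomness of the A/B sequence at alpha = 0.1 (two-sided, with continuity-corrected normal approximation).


Step 1: Compute median = 27.50; label A = above, B = below.
Labels in order: ABABABBABA  (n_A = 5, n_B = 5)
Step 2: Count runs R = 9.
Step 3: Under H0 (random ordering), E[R] = 2*n_A*n_B/(n_A+n_B) + 1 = 2*5*5/10 + 1 = 6.0000.
        Var[R] = 2*n_A*n_B*(2*n_A*n_B - n_A - n_B) / ((n_A+n_B)^2 * (n_A+n_B-1)) = 2000/900 = 2.2222.
        SD[R] = 1.4907.
Step 4: Continuity-corrected z = (R - 0.5 - E[R]) / SD[R] = (9 - 0.5 - 6.0000) / 1.4907 = 1.6771.
Step 5: Two-sided p-value via normal approximation = 2*(1 - Phi(|z|)) = 0.093533.
Step 6: alpha = 0.1. reject H0.

R = 9, z = 1.6771, p = 0.093533, reject H0.


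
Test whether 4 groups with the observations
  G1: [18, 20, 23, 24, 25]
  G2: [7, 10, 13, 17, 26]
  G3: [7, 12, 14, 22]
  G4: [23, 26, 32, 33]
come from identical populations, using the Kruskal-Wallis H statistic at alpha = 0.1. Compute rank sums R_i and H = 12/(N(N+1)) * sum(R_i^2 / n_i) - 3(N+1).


Step 1: Combine all N = 18 observations and assign midranks.
sorted (value, group, rank): (7,G2,1.5), (7,G3,1.5), (10,G2,3), (12,G3,4), (13,G2,5), (14,G3,6), (17,G2,7), (18,G1,8), (20,G1,9), (22,G3,10), (23,G1,11.5), (23,G4,11.5), (24,G1,13), (25,G1,14), (26,G2,15.5), (26,G4,15.5), (32,G4,17), (33,G4,18)
Step 2: Sum ranks within each group.
R_1 = 55.5 (n_1 = 5)
R_2 = 32 (n_2 = 5)
R_3 = 21.5 (n_3 = 4)
R_4 = 62 (n_4 = 4)
Step 3: H = 12/(N(N+1)) * sum(R_i^2/n_i) - 3(N+1)
     = 12/(18*19) * (55.5^2/5 + 32^2/5 + 21.5^2/4 + 62^2/4) - 3*19
     = 0.035088 * 1897.41 - 57
     = 9.575877.
Step 4: Ties present; correction factor C = 1 - 18/(18^3 - 18) = 0.996904. Corrected H = 9.575877 / 0.996904 = 9.605616.
Step 5: Under H0, H ~ chi^2(3); p-value = 0.022234.
Step 6: alpha = 0.1. reject H0.

H = 9.6056, df = 3, p = 0.022234, reject H0.


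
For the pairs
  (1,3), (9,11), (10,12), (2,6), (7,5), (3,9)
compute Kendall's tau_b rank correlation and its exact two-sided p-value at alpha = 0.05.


Step 1: Enumerate the 15 unordered pairs (i,j) with i<j and classify each by sign(x_j-x_i) * sign(y_j-y_i).
  (1,2):dx=+8,dy=+8->C; (1,3):dx=+9,dy=+9->C; (1,4):dx=+1,dy=+3->C; (1,5):dx=+6,dy=+2->C
  (1,6):dx=+2,dy=+6->C; (2,3):dx=+1,dy=+1->C; (2,4):dx=-7,dy=-5->C; (2,5):dx=-2,dy=-6->C
  (2,6):dx=-6,dy=-2->C; (3,4):dx=-8,dy=-6->C; (3,5):dx=-3,dy=-7->C; (3,6):dx=-7,dy=-3->C
  (4,5):dx=+5,dy=-1->D; (4,6):dx=+1,dy=+3->C; (5,6):dx=-4,dy=+4->D
Step 2: C = 13, D = 2, total pairs = 15.
Step 3: tau = (C - D)/(n(n-1)/2) = (13 - 2)/15 = 0.733333.
Step 4: Exact two-sided p-value (enumerate n! = 720 permutations of y under H0): p = 0.055556.
Step 5: alpha = 0.05. fail to reject H0.

tau_b = 0.7333 (C=13, D=2), p = 0.055556, fail to reject H0.


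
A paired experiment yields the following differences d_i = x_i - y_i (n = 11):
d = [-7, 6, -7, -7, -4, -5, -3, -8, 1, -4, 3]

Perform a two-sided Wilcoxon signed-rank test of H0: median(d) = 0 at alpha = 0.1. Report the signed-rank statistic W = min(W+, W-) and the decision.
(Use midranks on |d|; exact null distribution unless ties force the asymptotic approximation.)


Step 1: Drop any zero differences (none here) and take |d_i|.
|d| = [7, 6, 7, 7, 4, 5, 3, 8, 1, 4, 3]
Step 2: Midrank |d_i| (ties get averaged ranks).
ranks: |7|->9, |6|->7, |7|->9, |7|->9, |4|->4.5, |5|->6, |3|->2.5, |8|->11, |1|->1, |4|->4.5, |3|->2.5
Step 3: Attach original signs; sum ranks with positive sign and with negative sign.
W+ = 7 + 1 + 2.5 = 10.5
W- = 9 + 9 + 9 + 4.5 + 6 + 2.5 + 11 + 4.5 = 55.5
(Check: W+ + W- = 66 should equal n(n+1)/2 = 66.)
Step 4: Test statistic W = min(W+, W-) = 10.5.
Step 5: Ties in |d|, so use the tie-corrected normal approximation.
        E[W] = n(n+1)/4 = 11*12/4 = 33.
        Tie groups: |d|=3 (t=2), |d|=4 (t=2), |d|=7 (t=3); sum(t^3 - t) = 36.
        Var[W] = n(n+1)(2n+1)/24 - sum(t^3-t)/48 = 3036/24 - 36/48 = 125.75.
        z = (W - E[W]) / sqrt(Var[W]) = (10.5 - 33) / 11.2138 = -2.0065.
        Two-sided p = 2*Phi(z) = 0.044808.
Step 6: alpha = 0.1. reject H0.

W+ = 10.5, W- = 55.5, W = min = 10.5, p = 0.044808, reject H0.


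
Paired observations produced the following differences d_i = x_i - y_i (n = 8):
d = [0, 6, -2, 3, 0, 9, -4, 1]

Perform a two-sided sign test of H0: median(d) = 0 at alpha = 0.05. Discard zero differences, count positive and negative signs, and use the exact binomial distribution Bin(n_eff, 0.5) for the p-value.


Step 1: Discard zero differences. Original n = 8; n_eff = number of nonzero differences = 6.
Nonzero differences (with sign): +6, -2, +3, +9, -4, +1
Step 2: Count signs: positive = 4, negative = 2.
Step 3: Under H0: P(positive) = 0.5, so the number of positives S ~ Bin(6, 0.5).
Step 4: Two-sided exact p-value = sum of Bin(6,0.5) probabilities at or below the observed probability = 0.687500.
Step 5: alpha = 0.05. fail to reject H0.

n_eff = 6, pos = 4, neg = 2, p = 0.687500, fail to reject H0.


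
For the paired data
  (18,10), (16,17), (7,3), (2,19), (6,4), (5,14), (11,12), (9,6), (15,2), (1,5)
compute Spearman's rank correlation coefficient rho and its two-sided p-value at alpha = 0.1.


Step 1: Rank x and y separately (midranks; no ties here).
rank(x): 18->10, 16->9, 7->5, 2->2, 6->4, 5->3, 11->7, 9->6, 15->8, 1->1
rank(y): 10->6, 17->9, 3->2, 19->10, 4->3, 14->8, 12->7, 6->5, 2->1, 5->4
Step 2: d_i = R_x(i) - R_y(i); compute d_i^2.
  (10-6)^2=16, (9-9)^2=0, (5-2)^2=9, (2-10)^2=64, (4-3)^2=1, (3-8)^2=25, (7-7)^2=0, (6-5)^2=1, (8-1)^2=49, (1-4)^2=9
sum(d^2) = 174.
Step 3: rho = 1 - 6*174 / (10*(10^2 - 1)) = 1 - 1044/990 = -0.054545.
Step 4: Under H0, t = rho * sqrt((n-2)/(1-rho^2)) = -0.1545 ~ t(8).
Step 5: Two-sided p-value from the t-distribution with 8 df = 0.881036.
Step 6: alpha = 0.1. fail to reject H0.

rho = -0.0545, p = 0.881036, fail to reject H0 at alpha = 0.1.


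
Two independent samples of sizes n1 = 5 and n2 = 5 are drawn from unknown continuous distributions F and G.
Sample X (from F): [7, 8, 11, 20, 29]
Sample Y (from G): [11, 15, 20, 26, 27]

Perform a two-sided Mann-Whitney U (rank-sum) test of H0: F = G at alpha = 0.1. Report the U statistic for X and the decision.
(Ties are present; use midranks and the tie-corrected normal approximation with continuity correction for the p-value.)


Step 1: Combine and sort all 10 observations; assign midranks.
sorted (value, group): (7,X), (8,X), (11,X), (11,Y), (15,Y), (20,X), (20,Y), (26,Y), (27,Y), (29,X)
ranks: 7->1, 8->2, 11->3.5, 11->3.5, 15->5, 20->6.5, 20->6.5, 26->8, 27->9, 29->10
Step 2: Rank sum for X: R1 = 1 + 2 + 3.5 + 6.5 + 10 = 23.
Step 3: U_X = R1 - n1(n1+1)/2 = 23 - 5*6/2 = 23 - 15 = 8.
       U_Y = n1*n2 - U_X = 25 - 8 = 17.
Step 4: Ties are present, so use the tie-corrected normal approximation (with continuity correction) for the p-value.
Step 5: p-value = 0.400525; compare to alpha = 0.1. fail to reject H0.

U_X = 8, p = 0.400525, fail to reject H0 at alpha = 0.1.


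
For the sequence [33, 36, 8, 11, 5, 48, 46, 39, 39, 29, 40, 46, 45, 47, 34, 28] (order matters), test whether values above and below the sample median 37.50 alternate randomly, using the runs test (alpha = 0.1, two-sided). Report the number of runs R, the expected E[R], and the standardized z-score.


Step 1: Compute median = 37.50; label A = above, B = below.
Labels in order: BBBBBAAAABAAAABB  (n_A = 8, n_B = 8)
Step 2: Count runs R = 5.
Step 3: Under H0 (random ordering), E[R] = 2*n_A*n_B/(n_A+n_B) + 1 = 2*8*8/16 + 1 = 9.0000.
        Var[R] = 2*n_A*n_B*(2*n_A*n_B - n_A - n_B) / ((n_A+n_B)^2 * (n_A+n_B-1)) = 14336/3840 = 3.7333.
        SD[R] = 1.9322.
Step 4: Continuity-corrected z = (R + 0.5 - E[R]) / SD[R] = (5 + 0.5 - 9.0000) / 1.9322 = -1.8114.
Step 5: Two-sided p-value via normal approximation = 2*(1 - Phi(|z|)) = 0.070076.
Step 6: alpha = 0.1. reject H0.

R = 5, z = -1.8114, p = 0.070076, reject H0.


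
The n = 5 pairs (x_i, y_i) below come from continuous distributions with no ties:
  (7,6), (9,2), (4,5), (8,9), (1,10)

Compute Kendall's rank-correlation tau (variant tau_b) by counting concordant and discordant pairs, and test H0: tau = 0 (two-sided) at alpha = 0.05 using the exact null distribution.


Step 1: Enumerate the 10 unordered pairs (i,j) with i<j and classify each by sign(x_j-x_i) * sign(y_j-y_i).
  (1,2):dx=+2,dy=-4->D; (1,3):dx=-3,dy=-1->C; (1,4):dx=+1,dy=+3->C; (1,5):dx=-6,dy=+4->D
  (2,3):dx=-5,dy=+3->D; (2,4):dx=-1,dy=+7->D; (2,5):dx=-8,dy=+8->D; (3,4):dx=+4,dy=+4->C
  (3,5):dx=-3,dy=+5->D; (4,5):dx=-7,dy=+1->D
Step 2: C = 3, D = 7, total pairs = 10.
Step 3: tau = (C - D)/(n(n-1)/2) = (3 - 7)/10 = -0.400000.
Step 4: Exact two-sided p-value (enumerate n! = 120 permutations of y under H0): p = 0.483333.
Step 5: alpha = 0.05. fail to reject H0.

tau_b = -0.4000 (C=3, D=7), p = 0.483333, fail to reject H0.
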